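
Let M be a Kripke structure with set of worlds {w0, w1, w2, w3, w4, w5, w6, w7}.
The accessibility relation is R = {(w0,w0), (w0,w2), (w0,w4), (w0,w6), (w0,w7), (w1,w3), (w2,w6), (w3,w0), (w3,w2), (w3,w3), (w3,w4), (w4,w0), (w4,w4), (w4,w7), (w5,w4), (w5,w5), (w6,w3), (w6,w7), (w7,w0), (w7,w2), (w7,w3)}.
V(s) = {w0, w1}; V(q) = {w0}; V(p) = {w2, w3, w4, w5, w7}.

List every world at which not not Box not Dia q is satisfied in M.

Let φ = not not Box not Dia q. Evaluate φ at each world:
  w0 (successors {w0, w2, w4, w6, w7}): φ is false.
  w1 (successors {w3}): φ is false.
  w2 (successors {w6}): φ is true.
  w3 (successors {w0, w2, w3, w4}): φ is false.
  w4 (successors {w0, w4, w7}): φ is false.
  w5 (successors {w4, w5}): φ is false.
  w6 (successors {w3, w7}): φ is false.
  w7 (successors {w0, w2, w3}): φ is false.
For instance, at w2:
  At w2: not Box not Dia q is false, so not not Box not Dia q is true.
    At w2: Box not Dia q is true, so not Box not Dia q is false.
      At w2: Box not Dia q requires not Dia q at every successor {w6}.
        At w6: not Dia q is true.
      So Box not Dia q is true at w2.
Satisfying worlds: {w2}

w2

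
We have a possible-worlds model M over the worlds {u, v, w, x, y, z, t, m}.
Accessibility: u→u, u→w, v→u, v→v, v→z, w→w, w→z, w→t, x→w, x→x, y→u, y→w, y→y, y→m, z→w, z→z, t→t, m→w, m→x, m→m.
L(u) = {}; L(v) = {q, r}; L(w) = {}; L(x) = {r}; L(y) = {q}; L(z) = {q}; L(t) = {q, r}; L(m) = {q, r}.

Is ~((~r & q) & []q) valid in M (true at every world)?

Yes

Recall that []ψ holds at a world iff ψ holds at every accessible world, and <>ψ holds iff ψ holds at some accessible world.
Let φ = ~((~r & q) & []q). Evaluate φ at each world:
  u (successors {u, w}): φ is true.
  v (successors {u, v, z}): φ is true.
  w (successors {w, z, t}): φ is true.
  x (successors {w, x}): φ is true.
  y (successors {u, w, y, m}): φ is true.
  z (successors {w, z}): φ is true.
  t (successors {t}): φ is true.
  m (successors {w, x, m}): φ is true.
For instance, at m:
  At m: (~r & q) & []q is false, so ~((~r & q) & []q) is true.
    At m: ~r & q is false, []q is false, so (~r & q) & []q is false.
      At m: []q requires q at every successor {w, x, m}.
        q fails at w, so []q is false at m.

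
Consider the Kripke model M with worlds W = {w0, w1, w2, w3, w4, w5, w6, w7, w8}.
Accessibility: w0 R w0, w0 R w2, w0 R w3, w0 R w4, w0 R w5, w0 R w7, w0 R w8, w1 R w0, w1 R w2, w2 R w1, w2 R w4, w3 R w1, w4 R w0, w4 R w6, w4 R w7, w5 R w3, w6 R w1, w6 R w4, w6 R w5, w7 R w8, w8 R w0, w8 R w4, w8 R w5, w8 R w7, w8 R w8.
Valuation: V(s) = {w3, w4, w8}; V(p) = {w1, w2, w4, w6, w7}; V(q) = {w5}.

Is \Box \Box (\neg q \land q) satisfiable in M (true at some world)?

Recall that \Box ψ holds at a world iff ψ holds at every accessible world, and \Diamond ψ holds iff ψ holds at some accessible world.
Let φ = \Box \Box (\neg q \land q). Evaluate φ at each world:
  w0 (successors {w0, w2, w3, w4, w5, w7, w8}): φ is false.
  w1 (successors {w0, w2}): φ is false.
  w2 (successors {w1, w4}): φ is false.
  w3 (successors {w1}): φ is false.
  w4 (successors {w0, w6, w7}): φ is false.
  w5 (successors {w3}): φ is false.
  w6 (successors {w1, w4, w5}): φ is false.
  w7 (successors {w8}): φ is false.
  w8 (successors {w0, w4, w5, w7, w8}): φ is false.
For instance, at w2:
  At w2: \Box \Box (\neg q \land q) requires \Box (\neg q \land q) at every successor {w1, w4}.
    \Box (\neg q \land q) fails at w1, so \Box \Box (\neg q \land q) is false at w2.
      At w1: \Box (\neg q \land q) requires \neg q \land q at every successor {w0, w2}.
        \neg q \land q fails at w0, so \Box (\neg q \land q) is false at w1.

No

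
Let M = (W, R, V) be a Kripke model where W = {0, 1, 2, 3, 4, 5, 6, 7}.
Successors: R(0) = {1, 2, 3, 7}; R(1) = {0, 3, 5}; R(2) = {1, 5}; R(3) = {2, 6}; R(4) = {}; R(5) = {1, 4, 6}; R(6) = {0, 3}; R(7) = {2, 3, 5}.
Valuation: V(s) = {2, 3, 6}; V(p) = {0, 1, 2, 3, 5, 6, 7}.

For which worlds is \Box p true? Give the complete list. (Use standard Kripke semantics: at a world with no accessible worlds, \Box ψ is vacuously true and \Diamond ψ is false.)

Recall that \Box ψ holds at a world iff ψ holds at every accessible world, and \Diamond ψ holds iff ψ holds at some accessible world.
Let φ = \Box p. Evaluate φ at each world:
  0 (successors {1, 2, 3, 7}): φ is true.
  1 (successors {0, 3, 5}): φ is true.
  2 (successors {1, 5}): φ is true.
  3 (successors {2, 6}): φ is true.
  4 (successors ∅): φ is true.
  5 (successors {1, 4, 6}): φ is false.
  6 (successors {0, 3}): φ is true.
  7 (successors {2, 3, 5}): φ is true.
For instance, at 0:
  At 0: \Box p requires p at every successor {1, 2, 3, 7}.
    At 1: p is true.
    At 2: p is true.
    At 3: p is true.
    At 7: p is true.
  So \Box p is true at 0.
Satisfying worlds: {0, 1, 2, 3, 4, 6, 7}

0, 1, 2, 3, 4, 6, 7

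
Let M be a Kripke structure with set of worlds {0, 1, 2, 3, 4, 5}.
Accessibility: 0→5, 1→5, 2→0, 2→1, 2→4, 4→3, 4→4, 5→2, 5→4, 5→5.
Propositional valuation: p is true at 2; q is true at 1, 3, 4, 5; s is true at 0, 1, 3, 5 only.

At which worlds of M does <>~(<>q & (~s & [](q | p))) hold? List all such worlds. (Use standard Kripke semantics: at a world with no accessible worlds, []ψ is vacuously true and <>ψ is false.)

0, 1, 2, 4, 5

Let φ = <>~(<>q & (~s & [](q | p))). Evaluate φ at each world:
  0 (successors {5}): φ is true.
  1 (successors {5}): φ is true.
  2 (successors {0, 1, 4}): φ is true.
  3 (successors ∅): φ is false.
  4 (successors {3, 4}): φ is true.
  5 (successors {2, 4, 5}): φ is true.
For instance, at 2:
  At 2: <>~(<>q & (~s & [](q | p))) requires ~(<>q & (~s & [](q | p))) at some successor in {0, 1, 4}.
    ~(<>q & (~s & [](q | p))) holds at 0, so <>~(<>q & (~s & [](q | p))) is true at 2.
      At 0: <>q & (~s & [](q | p)) is false, so ~(<>q & (~s & [](q | p))) is true.
Satisfying worlds: {0, 1, 2, 4, 5}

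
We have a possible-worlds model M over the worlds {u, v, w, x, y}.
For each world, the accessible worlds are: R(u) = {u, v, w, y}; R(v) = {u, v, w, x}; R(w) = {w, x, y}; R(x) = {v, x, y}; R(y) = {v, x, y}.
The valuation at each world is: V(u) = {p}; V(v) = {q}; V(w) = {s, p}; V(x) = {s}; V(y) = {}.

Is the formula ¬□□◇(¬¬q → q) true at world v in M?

At v: □□◇(¬¬q → q) is true, so ¬□□◇(¬¬q → q) is false.
  At v: □□◇(¬¬q → q) requires □◇(¬¬q → q) at every successor {u, v, w, x}.
    At u: □◇(¬¬q → q) is true.
    At v: □◇(¬¬q → q) is true.
    At w: □◇(¬¬q → q) is true.
    At x: □◇(¬¬q → q) is true.
  So □□◇(¬¬q → q) is true at v.

No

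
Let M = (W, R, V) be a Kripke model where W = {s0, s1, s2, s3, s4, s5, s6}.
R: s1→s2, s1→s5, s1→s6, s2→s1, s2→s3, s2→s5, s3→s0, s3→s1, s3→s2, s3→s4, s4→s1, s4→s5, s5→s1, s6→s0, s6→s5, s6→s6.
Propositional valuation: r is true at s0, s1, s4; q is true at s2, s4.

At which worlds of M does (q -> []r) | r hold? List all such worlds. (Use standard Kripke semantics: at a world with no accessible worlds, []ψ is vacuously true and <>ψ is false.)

s0, s1, s3, s4, s5, s6

Let φ = (q -> []r) | r. Evaluate φ at each world:
  s0 (successors ∅): φ is true.
  s1 (successors {s2, s5, s6}): φ is true.
  s2 (successors {s1, s3, s5}): φ is false.
  s3 (successors {s0, s1, s2, s4}): φ is true.
  s4 (successors {s1, s5}): φ is true.
  s5 (successors {s1}): φ is true.
  s6 (successors {s0, s5, s6}): φ is true.
For instance, at s4:
  At s4: q -> []r is false, r is true, so (q -> []r) | r is true.
    At s4: q is true, []r is false, so q -> []r is false.
      At s4: []r requires r at every successor {s1, s5}.
        r fails at s5, so []r is false at s4.
Satisfying worlds: {s0, s1, s3, s4, s5, s6}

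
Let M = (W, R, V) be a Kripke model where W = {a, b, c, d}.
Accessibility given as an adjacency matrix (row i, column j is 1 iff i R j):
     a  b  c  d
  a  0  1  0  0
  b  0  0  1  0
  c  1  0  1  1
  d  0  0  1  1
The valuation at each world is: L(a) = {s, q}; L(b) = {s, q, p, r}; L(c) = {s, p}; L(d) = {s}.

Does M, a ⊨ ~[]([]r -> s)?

Recall that []ψ holds at a world iff ψ holds at every accessible world, and <>ψ holds iff ψ holds at some accessible world.
At a: []([]r -> s) is true, so ~[]([]r -> s) is false.
  At a: []([]r -> s) requires []r -> s at every successor {b}.
      At b: []r is false, s is true, so []r -> s is true.
  So []([]r -> s) is true at a.

No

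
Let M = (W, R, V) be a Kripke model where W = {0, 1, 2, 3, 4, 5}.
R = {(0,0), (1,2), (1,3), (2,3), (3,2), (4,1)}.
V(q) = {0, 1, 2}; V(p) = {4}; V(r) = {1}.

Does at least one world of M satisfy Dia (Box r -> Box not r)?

Recall that Box ψ holds at a world iff ψ holds at every accessible world, and Dia ψ holds iff ψ holds at some accessible world.
Let φ = Dia (Box r -> Box not r). Evaluate φ at each world:
  0 (successors {0}): φ is true.
  1 (successors {2, 3}): φ is true.
  2 (successors {3}): φ is true.
  3 (successors {2}): φ is true.
  4 (successors {1}): φ is true.
  5 (successors ∅): φ is false.
Detail at 0 (witness):
  At 0: Dia (Box r -> Box not r) requires Box r -> Box not r at some successor in {0}.
    Box r -> Box not r holds at 0, so Dia (Box r -> Box not r) is true at 0.
      At 0: Box r is false, Box not r is true, so Box r -> Box not r is true.

Yes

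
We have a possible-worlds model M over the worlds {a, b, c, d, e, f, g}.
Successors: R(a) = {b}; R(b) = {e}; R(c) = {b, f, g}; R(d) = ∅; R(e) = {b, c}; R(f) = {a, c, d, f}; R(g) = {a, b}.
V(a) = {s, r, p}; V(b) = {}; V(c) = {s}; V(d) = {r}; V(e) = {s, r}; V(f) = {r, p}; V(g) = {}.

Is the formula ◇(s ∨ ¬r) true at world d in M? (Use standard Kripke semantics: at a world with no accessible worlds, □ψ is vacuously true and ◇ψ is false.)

At d: no accessible worlds, so ◇(s ∨ ¬r) is false.

No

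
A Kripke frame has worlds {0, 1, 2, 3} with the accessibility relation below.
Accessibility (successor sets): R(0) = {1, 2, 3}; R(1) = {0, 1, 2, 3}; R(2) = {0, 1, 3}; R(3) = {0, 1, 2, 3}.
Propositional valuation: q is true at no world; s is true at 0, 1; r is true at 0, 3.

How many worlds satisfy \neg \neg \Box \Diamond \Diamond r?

4

Let φ = \neg \neg \Box \Diamond \Diamond r. Evaluate φ at each world:
  0 (successors {1, 2, 3}): φ is true.
  1 (successors {0, 1, 2, 3}): φ is true.
  2 (successors {0, 1, 3}): φ is true.
  3 (successors {0, 1, 2, 3}): φ is true.
For instance, at 2:
  At 2: \neg \Box \Diamond \Diamond r is false, so \neg \neg \Box \Diamond \Diamond r is true.
    At 2: \Box \Diamond \Diamond r is true, so \neg \Box \Diamond \Diamond r is false.
      At 2: \Box \Diamond \Diamond r requires \Diamond \Diamond r at every successor {0, 1, 3}.
        At 0: \Diamond \Diamond r is true.
        At 1: \Diamond \Diamond r is true.
        At 3: \Diamond \Diamond r is true.
      So \Box \Diamond \Diamond r is true at 2.
Satisfying worlds: {0, 1, 2, 3}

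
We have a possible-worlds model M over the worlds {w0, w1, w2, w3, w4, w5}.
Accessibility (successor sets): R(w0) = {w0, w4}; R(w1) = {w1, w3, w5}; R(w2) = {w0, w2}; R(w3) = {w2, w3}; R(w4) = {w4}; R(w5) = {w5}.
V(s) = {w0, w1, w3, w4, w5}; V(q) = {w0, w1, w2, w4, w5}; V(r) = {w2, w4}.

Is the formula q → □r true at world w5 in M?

No

At w5: q is true, □r is false, so q → □r is false.
  At w5: □r requires r at every successor {w5}.
    r fails at w5, so □r is false at w5.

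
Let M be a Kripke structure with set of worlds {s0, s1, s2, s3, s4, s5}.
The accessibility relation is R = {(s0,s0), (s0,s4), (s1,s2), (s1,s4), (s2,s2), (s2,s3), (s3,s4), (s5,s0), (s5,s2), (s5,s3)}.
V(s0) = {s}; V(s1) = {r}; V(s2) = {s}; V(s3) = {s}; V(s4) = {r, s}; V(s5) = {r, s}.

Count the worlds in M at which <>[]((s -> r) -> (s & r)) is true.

Recall that []ψ holds at a world iff ψ holds at every accessible world, and <>ψ holds iff ψ holds at some accessible world.
Let φ = <>[]((s -> r) -> (s & r)). Evaluate φ at each world:
  s0 (successors {s0, s4}): φ is true.
  s1 (successors {s2, s4}): φ is true.
  s2 (successors {s2, s3}): φ is true.
  s3 (successors {s4}): φ is true.
  s4 (successors ∅): φ is false.
  s5 (successors {s0, s2, s3}): φ is true.
For instance, at s0:
  At s0: <>[]((s -> r) -> (s & r)) requires []((s -> r) -> (s & r)) at some successor in {s0, s4}.
    []((s -> r) -> (s & r)) holds at s0, so <>[]((s -> r) -> (s & r)) is true at s0.
      At s0: []((s -> r) -> (s & r)) requires (s -> r) -> (s & r) at every successor {s0, s4}.
        At s0: (s -> r) -> (s & r) is true.
        At s4: (s -> r) -> (s & r) is true.
      So []((s -> r) -> (s & r)) is true at s0.
Satisfying worlds: {s0, s1, s2, s3, s5}

5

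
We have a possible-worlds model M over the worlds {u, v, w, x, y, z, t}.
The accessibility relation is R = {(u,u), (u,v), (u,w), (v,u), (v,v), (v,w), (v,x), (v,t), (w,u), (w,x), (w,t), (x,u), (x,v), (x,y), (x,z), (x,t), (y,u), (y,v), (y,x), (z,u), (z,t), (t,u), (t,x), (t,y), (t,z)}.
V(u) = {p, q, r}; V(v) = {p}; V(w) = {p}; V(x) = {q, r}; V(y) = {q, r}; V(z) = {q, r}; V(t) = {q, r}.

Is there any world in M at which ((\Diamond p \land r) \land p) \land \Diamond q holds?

Yes

Recall that \Diamond ψ holds at a world iff ψ holds at some accessible world.
Let φ = ((\Diamond p \land r) \land p) \land \Diamond q. Evaluate φ at each world:
  u (successors {u, v, w}): φ is true.
  v (successors {u, v, w, x, t}): φ is false.
  w (successors {u, x, t}): φ is false.
  x (successors {u, v, y, z, t}): φ is false.
  y (successors {u, v, x}): φ is false.
  z (successors {u, t}): φ is false.
  t (successors {u, x, y, z}): φ is false.
Detail at u (witness):
  At u: (\Diamond p \land r) \land p is true, \Diamond q is true, so ((\Diamond p \land r) \land p) \land \Diamond q is true.
    At u: \Diamond p \land r is true, p is true, so (\Diamond p \land r) \land p is true.
      At u: \Diamond p is true, r is true, so \Diamond p \land r is true.
    At u: \Diamond q requires q at some successor in {u, v, w}.
      q holds at u, so \Diamond q is true at u.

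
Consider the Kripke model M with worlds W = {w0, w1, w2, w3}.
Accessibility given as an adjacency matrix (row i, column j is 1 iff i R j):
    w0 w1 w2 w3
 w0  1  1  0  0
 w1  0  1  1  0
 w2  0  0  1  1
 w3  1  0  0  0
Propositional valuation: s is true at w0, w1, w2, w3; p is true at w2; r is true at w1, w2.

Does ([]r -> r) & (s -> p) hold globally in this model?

Recall that []ψ holds at a world iff ψ holds at every accessible world, and <>ψ holds iff ψ holds at some accessible world.
Let φ = ([]r -> r) & (s -> p). Evaluate φ at each world:
  w0 (successors {w0, w1}): φ is false.
  w1 (successors {w1, w2}): φ is false.
  w2 (successors {w2, w3}): φ is true.
  w3 (successors {w0}): φ is false.
Detail at w0 (counterexample):
  At w0: []r -> r is true, s -> p is false, so ([]r -> r) & (s -> p) is false.
    At w0: []r is false, r is false, so []r -> r is true.
      At w0: []r requires r at every successor {w0, w1}.
        r fails at w0, so []r is false at w0.

No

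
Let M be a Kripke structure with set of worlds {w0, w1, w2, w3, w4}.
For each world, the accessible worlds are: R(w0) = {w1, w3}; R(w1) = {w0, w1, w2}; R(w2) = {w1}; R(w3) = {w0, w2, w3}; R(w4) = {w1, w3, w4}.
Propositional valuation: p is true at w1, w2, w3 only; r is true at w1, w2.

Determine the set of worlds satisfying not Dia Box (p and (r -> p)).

w0, w2, w4

Let φ = not Dia Box (p and (r -> p)). Evaluate φ at each world:
  w0 (successors {w1, w3}): φ is true.
  w1 (successors {w0, w1, w2}): φ is false.
  w2 (successors {w1}): φ is true.
  w3 (successors {w0, w2, w3}): φ is false.
  w4 (successors {w1, w3, w4}): φ is true.
For instance, at w2:
  At w2: Dia Box (p and (r -> p)) is false, so not Dia Box (p and (r -> p)) is true.
    At w2: Dia Box (p and (r -> p)) requires Box (p and (r -> p)) at some successor in {w1}.
      At w1: Box (p and (r -> p)) is false.
    So Dia Box (p and (r -> p)) is false at w2.
Satisfying worlds: {w0, w2, w4}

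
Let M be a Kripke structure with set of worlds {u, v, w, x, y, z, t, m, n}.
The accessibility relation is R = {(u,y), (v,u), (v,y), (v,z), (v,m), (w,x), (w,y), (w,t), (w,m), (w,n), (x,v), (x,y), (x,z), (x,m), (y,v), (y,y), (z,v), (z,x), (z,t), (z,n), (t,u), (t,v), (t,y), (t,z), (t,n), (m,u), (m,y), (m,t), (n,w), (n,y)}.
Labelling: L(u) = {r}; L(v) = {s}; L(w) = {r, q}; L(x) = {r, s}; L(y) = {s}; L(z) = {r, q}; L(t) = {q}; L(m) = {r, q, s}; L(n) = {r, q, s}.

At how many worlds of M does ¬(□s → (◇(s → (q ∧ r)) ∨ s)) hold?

1

Let φ = ¬(□s → (◇(s → (q ∧ r)) ∨ s)). Evaluate φ at each world:
  u (successors {y}): φ is true.
  v (successors {u, y, z, m}): φ is false.
  w (successors {x, y, t, m, n}): φ is false.
  x (successors {v, y, z, m}): φ is false.
  y (successors {v, y}): φ is false.
  z (successors {v, x, t, n}): φ is false.
  t (successors {u, v, y, z, n}): φ is false.
  m (successors {u, y, t}): φ is false.
  n (successors {w, y}): φ is false.
For instance, at w:
  At w: □s → (◇(s → (q ∧ r)) ∨ s) is true, so ¬(□s → (◇(s → (q ∧ r)) ∨ s)) is false.
    At w: □s is false, ◇(s → (q ∧ r)) ∨ s is true, so □s → (◇(s → (q ∧ r)) ∨ s) is true.
      At w: □s requires s at every successor {x, y, t, m, n}.
        s fails at t, so □s is false at w.
      At w: ◇(s → (q ∧ r)) is true, s is false, so ◇(s → (q ∧ r)) ∨ s is true.
Satisfying worlds: {u}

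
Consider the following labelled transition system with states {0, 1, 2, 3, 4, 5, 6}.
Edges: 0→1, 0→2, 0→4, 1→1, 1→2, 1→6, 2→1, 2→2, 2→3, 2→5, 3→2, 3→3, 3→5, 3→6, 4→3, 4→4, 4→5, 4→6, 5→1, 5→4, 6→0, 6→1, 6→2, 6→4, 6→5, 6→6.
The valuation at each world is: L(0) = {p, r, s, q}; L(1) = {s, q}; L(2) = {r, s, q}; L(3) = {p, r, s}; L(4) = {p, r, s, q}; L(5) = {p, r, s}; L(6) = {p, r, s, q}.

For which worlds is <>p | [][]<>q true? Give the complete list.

Let φ = <>p | [][]<>q. Evaluate φ at each world:
  0 (successors {1, 2, 4}): φ is true.
  1 (successors {1, 2, 6}): φ is true.
  2 (successors {1, 2, 3, 5}): φ is true.
  3 (successors {2, 3, 5, 6}): φ is true.
  4 (successors {3, 4, 5, 6}): φ is true.
  5 (successors {1, 4}): φ is true.
  6 (successors {0, 1, 2, 4, 5, 6}): φ is true.
For instance, at 1:
  At 1: <>p is true, [][]<>q is true, so <>p | [][]<>q is true.
    At 1: <>p requires p at some successor in {1, 2, 6}.
      p holds at 6, so <>p is true at 1.
    At 1: [][]<>q requires []<>q at every successor {1, 2, 6}.
      At 1: []<>q is true.
      At 2: []<>q is true.
      At 6: []<>q is true.
    So [][]<>q is true at 1.
Satisfying worlds: {0, 1, 2, 3, 4, 5, 6}

0, 1, 2, 3, 4, 5, 6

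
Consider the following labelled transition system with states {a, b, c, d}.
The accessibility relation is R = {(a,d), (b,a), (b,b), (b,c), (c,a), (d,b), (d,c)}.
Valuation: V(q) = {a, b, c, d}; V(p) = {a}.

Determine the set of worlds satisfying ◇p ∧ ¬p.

Let φ = ◇p ∧ ¬p. Evaluate φ at each world:
  a (successors {d}): φ is false.
  b (successors {a, b, c}): φ is true.
  c (successors {a}): φ is true.
  d (successors {b, c}): φ is false.
For instance, at b:
  At b: ◇p is true, ¬p is true, so ◇p ∧ ¬p is true.
    At b: ◇p requires p at some successor in {a, b, c}.
      p holds at a, so ◇p is true at b.
Satisfying worlds: {b, c}

b, c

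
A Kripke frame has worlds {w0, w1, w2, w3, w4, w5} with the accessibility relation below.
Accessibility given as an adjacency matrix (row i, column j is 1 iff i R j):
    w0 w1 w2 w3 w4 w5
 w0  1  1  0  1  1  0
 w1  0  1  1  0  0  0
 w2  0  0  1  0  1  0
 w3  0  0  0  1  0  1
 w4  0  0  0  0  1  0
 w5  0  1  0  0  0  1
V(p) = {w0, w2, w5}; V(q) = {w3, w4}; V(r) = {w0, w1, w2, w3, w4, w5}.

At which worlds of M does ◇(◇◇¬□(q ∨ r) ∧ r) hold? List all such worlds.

Let φ = ◇(◇◇¬□(q ∨ r) ∧ r). Evaluate φ at each world:
  w0 (successors {w0, w1, w3, w4}): φ is false.
  w1 (successors {w1, w2}): φ is false.
  w2 (successors {w2, w4}): φ is false.
  w3 (successors {w3, w5}): φ is false.
  w4 (successors {w4}): φ is false.
  w5 (successors {w1, w5}): φ is false.
For instance, at w4:
  At w4: ◇(◇◇¬□(q ∨ r) ∧ r) requires ◇◇¬□(q ∨ r) ∧ r at some successor in {w4}.
    At w4: ◇◇¬□(q ∨ r) ∧ r is false.
  So ◇(◇◇¬□(q ∨ r) ∧ r) is false at w4.
Satisfying worlds: none.

none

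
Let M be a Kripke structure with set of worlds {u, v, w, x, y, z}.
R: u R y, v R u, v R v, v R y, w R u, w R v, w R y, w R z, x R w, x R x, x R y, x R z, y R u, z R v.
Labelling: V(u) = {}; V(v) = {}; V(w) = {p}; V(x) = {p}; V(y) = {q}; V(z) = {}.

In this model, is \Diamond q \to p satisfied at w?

Recall that \Diamond ψ holds at a world iff ψ holds at some accessible world.
At w: \Diamond q is true, p is true, so \Diamond q \to p is true.
  At w: \Diamond q requires q at some successor in {u, v, y, z}.
    q holds at y, so \Diamond q is true at w.

Yes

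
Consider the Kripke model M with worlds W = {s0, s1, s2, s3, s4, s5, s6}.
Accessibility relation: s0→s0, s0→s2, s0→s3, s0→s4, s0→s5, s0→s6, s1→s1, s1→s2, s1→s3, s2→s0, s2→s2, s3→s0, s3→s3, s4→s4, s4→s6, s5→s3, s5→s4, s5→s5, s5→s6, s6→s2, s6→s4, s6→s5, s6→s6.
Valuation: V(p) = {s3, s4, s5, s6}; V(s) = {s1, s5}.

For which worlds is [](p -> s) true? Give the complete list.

s2

Recall that []ψ holds at a world iff ψ holds at every accessible world, and <>ψ holds iff ψ holds at some accessible world.
Let φ = [](p -> s). Evaluate φ at each world:
  s0 (successors {s0, s2, s3, s4, s5, s6}): φ is false.
  s1 (successors {s1, s2, s3}): φ is false.
  s2 (successors {s0, s2}): φ is true.
  s3 (successors {s0, s3}): φ is false.
  s4 (successors {s4, s6}): φ is false.
  s5 (successors {s3, s4, s5, s6}): φ is false.
  s6 (successors {s2, s4, s5, s6}): φ is false.
For instance, at s1:
  At s1: [](p -> s) requires p -> s at every successor {s1, s2, s3}.
    p -> s fails at s3, so [](p -> s) is false at s1.
Satisfying worlds: {s2}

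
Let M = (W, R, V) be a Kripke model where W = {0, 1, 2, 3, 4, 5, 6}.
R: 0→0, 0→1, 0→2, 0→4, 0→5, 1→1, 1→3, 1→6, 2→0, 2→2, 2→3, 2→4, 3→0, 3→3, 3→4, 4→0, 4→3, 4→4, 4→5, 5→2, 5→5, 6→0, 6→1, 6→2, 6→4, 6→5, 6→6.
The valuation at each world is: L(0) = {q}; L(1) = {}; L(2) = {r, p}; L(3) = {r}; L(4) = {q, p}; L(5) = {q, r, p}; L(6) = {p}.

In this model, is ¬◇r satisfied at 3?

No

At 3: ◇r is true, so ¬◇r is false.
  At 3: ◇r requires r at some successor in {0, 3, 4}.
    r holds at 3, so ◇r is true at 3.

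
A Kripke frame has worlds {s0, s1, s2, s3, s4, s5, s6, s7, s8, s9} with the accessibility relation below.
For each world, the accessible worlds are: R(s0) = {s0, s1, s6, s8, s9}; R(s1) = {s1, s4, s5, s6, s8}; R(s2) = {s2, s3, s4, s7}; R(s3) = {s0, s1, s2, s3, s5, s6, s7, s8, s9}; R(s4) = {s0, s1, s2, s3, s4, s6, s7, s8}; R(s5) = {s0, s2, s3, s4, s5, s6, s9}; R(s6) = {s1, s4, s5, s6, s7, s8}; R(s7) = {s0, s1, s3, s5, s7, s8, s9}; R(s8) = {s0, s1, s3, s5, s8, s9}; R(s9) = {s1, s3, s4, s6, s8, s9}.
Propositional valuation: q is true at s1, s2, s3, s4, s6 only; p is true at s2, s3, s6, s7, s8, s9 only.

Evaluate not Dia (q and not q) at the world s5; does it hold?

At s5: Dia (q and not q) is false, so not Dia (q and not q) is true.
  At s5: Dia (q and not q) requires q and not q at some successor in {s0, s2, s3, s4, s5, s6, s9}.
    At s0: q and not q is false.
    At s2: q and not q is false.
    At s3: q and not q is false.
    At s4: q and not q is false.
    At s5: q and not q is false.
    At s6: q and not q is false.
    At s9: q and not q is false.
  So Dia (q and not q) is false at s5.

Yes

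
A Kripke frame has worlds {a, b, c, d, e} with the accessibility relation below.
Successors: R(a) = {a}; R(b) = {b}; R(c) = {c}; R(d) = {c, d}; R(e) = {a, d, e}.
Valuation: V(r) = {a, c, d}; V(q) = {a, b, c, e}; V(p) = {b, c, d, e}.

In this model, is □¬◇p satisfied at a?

At a: □¬◇p requires ¬◇p at every successor {a}.
    At a: ◇p is false, so ¬◇p is true.
      At a: ◇p requires p at some successor in {a}.
        At a: p is false.
      So ◇p is false at a.
So □¬◇p is true at a.

Yes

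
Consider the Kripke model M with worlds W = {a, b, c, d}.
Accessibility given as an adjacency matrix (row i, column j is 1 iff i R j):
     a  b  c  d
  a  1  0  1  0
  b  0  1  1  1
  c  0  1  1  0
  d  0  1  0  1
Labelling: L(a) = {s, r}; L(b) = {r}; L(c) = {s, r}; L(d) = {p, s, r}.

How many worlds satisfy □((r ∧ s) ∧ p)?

0

Let φ = □((r ∧ s) ∧ p). Evaluate φ at each world:
  a (successors {a, c}): φ is false.
  b (successors {b, c, d}): φ is false.
  c (successors {b, c}): φ is false.
  d (successors {b, d}): φ is false.
For instance, at d:
  At d: □((r ∧ s) ∧ p) requires (r ∧ s) ∧ p at every successor {b, d}.
    (r ∧ s) ∧ p fails at b, so □((r ∧ s) ∧ p) is false at d.
Satisfying worlds: none.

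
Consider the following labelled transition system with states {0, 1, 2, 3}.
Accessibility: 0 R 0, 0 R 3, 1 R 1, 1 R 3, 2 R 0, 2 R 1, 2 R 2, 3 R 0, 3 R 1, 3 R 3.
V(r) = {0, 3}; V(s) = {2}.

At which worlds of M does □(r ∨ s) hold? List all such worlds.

0

Recall that □ψ holds at a world iff ψ holds at every accessible world, and ◇ψ holds iff ψ holds at some accessible world.
Let φ = □(r ∨ s). Evaluate φ at each world:
  0 (successors {0, 3}): φ is true.
  1 (successors {1, 3}): φ is false.
  2 (successors {0, 1, 2}): φ is false.
  3 (successors {0, 1, 3}): φ is false.
For instance, at 2:
  At 2: □(r ∨ s) requires r ∨ s at every successor {0, 1, 2}.
    r ∨ s fails at 1, so □(r ∨ s) is false at 2.
Satisfying worlds: {0}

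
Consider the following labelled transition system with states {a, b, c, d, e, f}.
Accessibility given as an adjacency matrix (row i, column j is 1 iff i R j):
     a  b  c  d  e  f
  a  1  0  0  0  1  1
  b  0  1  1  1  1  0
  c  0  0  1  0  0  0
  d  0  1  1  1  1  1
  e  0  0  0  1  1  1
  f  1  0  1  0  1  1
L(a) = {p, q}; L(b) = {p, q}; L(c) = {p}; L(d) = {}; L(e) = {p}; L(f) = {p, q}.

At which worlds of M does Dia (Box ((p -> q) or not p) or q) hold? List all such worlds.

a, b, d, e, f

Let φ = Dia (Box ((p -> q) or not p) or q). Evaluate φ at each world:
  a (successors {a, e, f}): φ is true.
  b (successors {b, c, d, e}): φ is true.
  c (successors {c}): φ is false.
  d (successors {b, c, d, e, f}): φ is true.
  e (successors {d, e, f}): φ is true.
  f (successors {a, c, e, f}): φ is true.
For instance, at a:
  At a: Dia (Box ((p -> q) or not p) or q) requires Box ((p -> q) or not p) or q at some successor in {a, e, f}.
    Box ((p -> q) or not p) or q holds at a, so Dia (Box ((p -> q) or not p) or q) is true at a.
      At a: Box ((p -> q) or not p) is false, q is true, so Box ((p -> q) or not p) or q is true.
Satisfying worlds: {a, b, d, e, f}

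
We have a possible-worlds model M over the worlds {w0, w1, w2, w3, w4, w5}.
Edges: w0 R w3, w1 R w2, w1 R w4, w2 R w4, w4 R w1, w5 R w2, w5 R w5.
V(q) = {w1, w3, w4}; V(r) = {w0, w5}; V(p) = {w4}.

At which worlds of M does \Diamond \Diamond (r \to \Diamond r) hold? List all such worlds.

Let φ = \Diamond \Diamond (r \to \Diamond r). Evaluate φ at each world:
  w0 (successors {w3}): φ is false.
  w1 (successors {w2, w4}): φ is true.
  w2 (successors {w4}): φ is true.
  w3 (successors ∅): φ is false.
  w4 (successors {w1}): φ is true.
  w5 (successors {w2, w5}): φ is true.
For instance, at w0:
  At w0: \Diamond \Diamond (r \to \Diamond r) requires \Diamond (r \to \Diamond r) at some successor in {w3}.
    At w3: \Diamond (r \to \Diamond r) is false.
  So \Diamond \Diamond (r \to \Diamond r) is false at w0.
Satisfying worlds: {w1, w2, w4, w5}

w1, w2, w4, w5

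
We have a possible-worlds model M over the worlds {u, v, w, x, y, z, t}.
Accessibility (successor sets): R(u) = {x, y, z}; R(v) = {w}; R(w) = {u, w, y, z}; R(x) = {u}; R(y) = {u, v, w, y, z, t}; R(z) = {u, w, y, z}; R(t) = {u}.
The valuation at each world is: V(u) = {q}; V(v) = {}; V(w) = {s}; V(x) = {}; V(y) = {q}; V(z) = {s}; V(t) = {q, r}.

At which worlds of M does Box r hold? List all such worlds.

Let φ = Box r. Evaluate φ at each world:
  u (successors {x, y, z}): φ is false.
  v (successors {w}): φ is false.
  w (successors {u, w, y, z}): φ is false.
  x (successors {u}): φ is false.
  y (successors {u, v, w, y, z, t}): φ is false.
  z (successors {u, w, y, z}): φ is false.
  t (successors {u}): φ is false.
For instance, at y:
  At y: Box r requires r at every successor {u, v, w, y, z, t}.
    r fails at u, so Box r is false at y.
Satisfying worlds: none.

none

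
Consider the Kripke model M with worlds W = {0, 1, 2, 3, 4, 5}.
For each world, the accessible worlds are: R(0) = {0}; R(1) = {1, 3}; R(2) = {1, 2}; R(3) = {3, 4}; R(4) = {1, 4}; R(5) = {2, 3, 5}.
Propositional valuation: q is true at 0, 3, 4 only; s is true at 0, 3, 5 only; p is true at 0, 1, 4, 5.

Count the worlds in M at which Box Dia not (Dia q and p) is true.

3

Let φ = Box Dia not (Dia q and p). Evaluate φ at each world:
  0 (successors {0}): φ is false.
  1 (successors {1, 3}): φ is true.
  2 (successors {1, 2}): φ is true.
  3 (successors {3, 4}): φ is false.
  4 (successors {1, 4}): φ is false.
  5 (successors {2, 3, 5}): φ is true.
For instance, at 2:
  At 2: Box Dia not (Dia q and p) requires Dia not (Dia q and p) at every successor {1, 2}.
      At 1: Dia not (Dia q and p) requires not (Dia q and p) at some successor in {1, 3}.
        not (Dia q and p) holds at 3, so Dia not (Dia q and p) is true at 1.
      At 2: Dia not (Dia q and p) requires not (Dia q and p) at some successor in {1, 2}.
        not (Dia q and p) holds at 2, so Dia not (Dia q and p) is true at 2.
  So Box Dia not (Dia q and p) is true at 2.
Satisfying worlds: {1, 2, 5}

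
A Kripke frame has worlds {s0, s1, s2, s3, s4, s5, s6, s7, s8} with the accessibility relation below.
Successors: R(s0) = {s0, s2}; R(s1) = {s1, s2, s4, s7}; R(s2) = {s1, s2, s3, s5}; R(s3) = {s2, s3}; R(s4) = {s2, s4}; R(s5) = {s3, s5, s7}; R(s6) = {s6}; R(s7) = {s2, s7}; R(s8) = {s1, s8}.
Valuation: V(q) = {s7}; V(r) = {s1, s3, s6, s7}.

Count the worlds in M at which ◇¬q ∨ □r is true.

Recall that □ψ holds at a world iff ψ holds at every accessible world, and ◇ψ holds iff ψ holds at some accessible world.
Let φ = ◇¬q ∨ □r. Evaluate φ at each world:
  s0 (successors {s0, s2}): φ is true.
  s1 (successors {s1, s2, s4, s7}): φ is true.
  s2 (successors {s1, s2, s3, s5}): φ is true.
  s3 (successors {s2, s3}): φ is true.
  s4 (successors {s2, s4}): φ is true.
  s5 (successors {s3, s5, s7}): φ is true.
  s6 (successors {s6}): φ is true.
  s7 (successors {s2, s7}): φ is true.
  s8 (successors {s1, s8}): φ is true.
For instance, at s1:
  At s1: ◇¬q is true, □r is false, so ◇¬q ∨ □r is true.
    At s1: ◇¬q requires ¬q at some successor in {s1, s2, s4, s7}.
      ¬q holds at s1, so ◇¬q is true at s1.
    At s1: □r requires r at every successor {s1, s2, s4, s7}.
      r fails at s2, so □r is false at s1.
Satisfying worlds: {s0, s1, s2, s3, s4, s5, s6, s7, s8}

9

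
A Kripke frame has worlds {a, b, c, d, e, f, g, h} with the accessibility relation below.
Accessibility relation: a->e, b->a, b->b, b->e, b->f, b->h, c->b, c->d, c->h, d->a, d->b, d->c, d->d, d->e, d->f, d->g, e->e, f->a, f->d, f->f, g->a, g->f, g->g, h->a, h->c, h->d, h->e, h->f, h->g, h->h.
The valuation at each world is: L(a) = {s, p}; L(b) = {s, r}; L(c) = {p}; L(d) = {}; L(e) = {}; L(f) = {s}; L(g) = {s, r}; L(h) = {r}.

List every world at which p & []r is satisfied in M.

Let φ = p & []r. Evaluate φ at each world:
  a (successors {e}): φ is false.
  b (successors {a, b, e, f, h}): φ is false.
  c (successors {b, d, h}): φ is false.
  d (successors {a, b, c, d, e, f, g}): φ is false.
  e (successors {e}): φ is false.
  f (successors {a, d, f}): φ is false.
  g (successors {a, f, g}): φ is false.
  h (successors {a, c, d, e, f, g, h}): φ is false.
For instance, at h:
  At h: p is false, []r is false, so p & []r is false.
    At h: []r requires r at every successor {a, c, d, e, f, g, h}.
      r fails at a, so []r is false at h.
Satisfying worlds: none.

none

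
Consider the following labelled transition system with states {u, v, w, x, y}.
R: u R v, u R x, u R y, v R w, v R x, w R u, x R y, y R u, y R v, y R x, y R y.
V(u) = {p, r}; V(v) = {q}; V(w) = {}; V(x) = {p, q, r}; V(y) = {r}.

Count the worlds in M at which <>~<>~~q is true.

3

Recall that <>ψ holds at a world iff ψ holds at some accessible world.
Let φ = <>~<>~~q. Evaluate φ at each world:
  u (successors {v, x, y}): φ is true.
  v (successors {w, x}): φ is true.
  w (successors {u}): φ is false.
  x (successors {y}): φ is false.
  y (successors {u, v, x, y}): φ is true.
For instance, at x:
  At x: <>~<>~~q requires ~<>~~q at some successor in {y}.
    At y: ~<>~~q is false.
  So <>~<>~~q is false at x.
Satisfying worlds: {u, v, y}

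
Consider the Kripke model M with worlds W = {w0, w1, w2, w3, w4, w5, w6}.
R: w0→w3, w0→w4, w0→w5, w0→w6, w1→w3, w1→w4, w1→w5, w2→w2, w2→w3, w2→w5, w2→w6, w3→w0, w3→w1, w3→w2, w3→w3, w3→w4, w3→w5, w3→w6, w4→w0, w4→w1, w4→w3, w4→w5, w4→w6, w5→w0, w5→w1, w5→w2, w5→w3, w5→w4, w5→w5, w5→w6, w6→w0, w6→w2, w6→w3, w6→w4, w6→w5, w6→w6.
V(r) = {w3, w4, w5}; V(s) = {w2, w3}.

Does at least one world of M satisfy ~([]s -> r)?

No

Recall that []ψ holds at a world iff ψ holds at every accessible world, and <>ψ holds iff ψ holds at some accessible world.
Let φ = ~([]s -> r). Evaluate φ at each world:
  w0 (successors {w3, w4, w5, w6}): φ is false.
  w1 (successors {w3, w4, w5}): φ is false.
  w2 (successors {w2, w3, w5, w6}): φ is false.
  w3 (successors {w0, w1, w2, w3, w4, w5, w6}): φ is false.
  w4 (successors {w0, w1, w3, w5, w6}): φ is false.
  w5 (successors {w0, w1, w2, w3, w4, w5, w6}): φ is false.
  w6 (successors {w0, w2, w3, w4, w5, w6}): φ is false.
For instance, at w2:
  At w2: []s -> r is true, so ~([]s -> r) is false.
    At w2: []s is false, r is false, so []s -> r is true.
      At w2: []s requires s at every successor {w2, w3, w5, w6}.
        s fails at w5, so []s is false at w2.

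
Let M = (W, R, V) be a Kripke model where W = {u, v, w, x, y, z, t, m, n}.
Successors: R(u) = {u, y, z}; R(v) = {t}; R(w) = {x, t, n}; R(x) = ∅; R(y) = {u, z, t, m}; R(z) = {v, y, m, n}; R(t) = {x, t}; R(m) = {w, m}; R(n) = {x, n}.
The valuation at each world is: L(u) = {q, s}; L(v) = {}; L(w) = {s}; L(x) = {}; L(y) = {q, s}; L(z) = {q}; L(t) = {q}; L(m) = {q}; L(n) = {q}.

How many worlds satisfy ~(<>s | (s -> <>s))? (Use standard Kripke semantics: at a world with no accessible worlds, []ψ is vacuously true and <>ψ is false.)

1

Let φ = ~(<>s | (s -> <>s)). Evaluate φ at each world:
  u (successors {u, y, z}): φ is false.
  v (successors {t}): φ is false.
  w (successors {x, t, n}): φ is true.
  x (successors ∅): φ is false.
  y (successors {u, z, t, m}): φ is false.
  z (successors {v, y, m, n}): φ is false.
  t (successors {x, t}): φ is false.
  m (successors {w, m}): φ is false.
  n (successors {x, n}): φ is false.
For instance, at y:
  At y: <>s | (s -> <>s) is true, so ~(<>s | (s -> <>s)) is false.
    At y: <>s is true, s -> <>s is true, so <>s | (s -> <>s) is true.
      At y: <>s requires s at some successor in {u, z, t, m}.
        s holds at u, so <>s is true at y.
      At y: s is true, <>s is true, so s -> <>s is true.
Satisfying worlds: {w}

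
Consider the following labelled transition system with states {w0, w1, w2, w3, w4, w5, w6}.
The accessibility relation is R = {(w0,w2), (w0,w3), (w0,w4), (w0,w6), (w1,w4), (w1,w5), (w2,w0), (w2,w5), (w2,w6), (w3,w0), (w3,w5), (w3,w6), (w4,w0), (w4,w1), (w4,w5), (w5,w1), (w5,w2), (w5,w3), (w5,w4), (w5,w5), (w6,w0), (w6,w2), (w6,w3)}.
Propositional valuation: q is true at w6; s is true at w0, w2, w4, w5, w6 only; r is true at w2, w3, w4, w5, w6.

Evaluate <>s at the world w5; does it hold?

Yes

Recall that <>ψ holds at a world iff ψ holds at some accessible world.
At w5: <>s requires s at some successor in {w1, w2, w3, w4, w5}.
  s holds at w2, so <>s is true at w5.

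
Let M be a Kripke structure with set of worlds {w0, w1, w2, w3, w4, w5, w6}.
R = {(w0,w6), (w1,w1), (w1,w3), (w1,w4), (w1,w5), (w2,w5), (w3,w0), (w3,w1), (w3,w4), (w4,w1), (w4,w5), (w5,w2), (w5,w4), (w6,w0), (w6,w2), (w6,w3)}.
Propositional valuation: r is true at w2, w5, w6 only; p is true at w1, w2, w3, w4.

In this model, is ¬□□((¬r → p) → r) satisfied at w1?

Yes

Recall that □ψ holds at a world iff ψ holds at every accessible world, and ◇ψ holds iff ψ holds at some accessible world.
At w1: □□((¬r → p) → r) is false, so ¬□□((¬r → p) → r) is true.
  At w1: □□((¬r → p) → r) requires □((¬r → p) → r) at every successor {w1, w3, w4, w5}.
    □((¬r → p) → r) fails at w1, so □□((¬r → p) → r) is false at w1.
      At w1: □((¬r → p) → r) requires (¬r → p) → r at every successor {w1, w3, w4, w5}.
        (¬r → p) → r fails at w1, so □((¬r → p) → r) is false at w1.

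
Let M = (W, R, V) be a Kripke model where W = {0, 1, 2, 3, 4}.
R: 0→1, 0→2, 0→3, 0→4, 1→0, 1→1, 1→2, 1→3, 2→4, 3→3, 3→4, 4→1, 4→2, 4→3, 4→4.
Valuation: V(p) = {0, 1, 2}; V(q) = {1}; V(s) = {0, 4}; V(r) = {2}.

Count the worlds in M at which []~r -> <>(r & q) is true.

3

Let φ = []~r -> <>(r & q). Evaluate φ at each world:
  0 (successors {1, 2, 3, 4}): φ is true.
  1 (successors {0, 1, 2, 3}): φ is true.
  2 (successors {4}): φ is false.
  3 (successors {3, 4}): φ is false.
  4 (successors {1, 2, 3, 4}): φ is true.
For instance, at 1:
  At 1: []~r is false, <>(r & q) is false, so []~r -> <>(r & q) is true.
    At 1: []~r requires ~r at every successor {0, 1, 2, 3}.
      ~r fails at 2, so []~r is false at 1.
    At 1: <>(r & q) requires r & q at some successor in {0, 1, 2, 3}.
      At 0: r & q is false.
      At 1: r & q is false.
      At 2: r & q is false.
      At 3: r & q is false.
    So <>(r & q) is false at 1.
Satisfying worlds: {0, 1, 4}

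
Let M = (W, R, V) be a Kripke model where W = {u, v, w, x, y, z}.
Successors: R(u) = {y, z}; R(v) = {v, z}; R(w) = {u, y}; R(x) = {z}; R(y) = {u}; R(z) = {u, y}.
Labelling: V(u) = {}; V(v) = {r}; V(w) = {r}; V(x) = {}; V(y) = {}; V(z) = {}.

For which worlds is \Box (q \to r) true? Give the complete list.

Let φ = \Box (q \to r). Evaluate φ at each world:
  u (successors {y, z}): φ is true.
  v (successors {v, z}): φ is true.
  w (successors {u, y}): φ is true.
  x (successors {z}): φ is true.
  y (successors {u}): φ is true.
  z (successors {u, y}): φ is true.
For instance, at u:
  At u: \Box (q \to r) requires q \to r at every successor {y, z}.
    At y: q \to r is true.
    At z: q \to r is true.
  So \Box (q \to r) is true at u.
Satisfying worlds: {u, v, w, x, y, z}

u, v, w, x, y, z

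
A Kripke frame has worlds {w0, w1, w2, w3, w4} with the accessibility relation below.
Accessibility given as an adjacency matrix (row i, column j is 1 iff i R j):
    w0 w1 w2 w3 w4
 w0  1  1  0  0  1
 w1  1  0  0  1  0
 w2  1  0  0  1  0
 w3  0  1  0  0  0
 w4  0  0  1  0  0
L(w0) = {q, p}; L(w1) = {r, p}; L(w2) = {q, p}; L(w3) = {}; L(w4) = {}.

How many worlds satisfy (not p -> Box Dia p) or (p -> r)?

Recall that Box ψ holds at a world iff ψ holds at every accessible world, and Dia ψ holds iff ψ holds at some accessible world.
Let φ = (not p -> Box Dia p) or (p -> r). Evaluate φ at each world:
  w0 (successors {w0, w1, w4}): φ is true.
  w1 (successors {w0, w3}): φ is true.
  w2 (successors {w0, w3}): φ is true.
  w3 (successors {w1}): φ is true.
  w4 (successors {w2}): φ is true.
For instance, at w3:
  At w3: not p -> Box Dia p is true, p -> r is true, so (not p -> Box Dia p) or (p -> r) is true.
    At w3: not p is true, Box Dia p is true, so not p -> Box Dia p is true.
      At w3: Box Dia p requires Dia p at every successor {w1}.
        At w1: Dia p is true.
      So Box Dia p is true at w3.
Satisfying worlds: {w0, w1, w2, w3, w4}

5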